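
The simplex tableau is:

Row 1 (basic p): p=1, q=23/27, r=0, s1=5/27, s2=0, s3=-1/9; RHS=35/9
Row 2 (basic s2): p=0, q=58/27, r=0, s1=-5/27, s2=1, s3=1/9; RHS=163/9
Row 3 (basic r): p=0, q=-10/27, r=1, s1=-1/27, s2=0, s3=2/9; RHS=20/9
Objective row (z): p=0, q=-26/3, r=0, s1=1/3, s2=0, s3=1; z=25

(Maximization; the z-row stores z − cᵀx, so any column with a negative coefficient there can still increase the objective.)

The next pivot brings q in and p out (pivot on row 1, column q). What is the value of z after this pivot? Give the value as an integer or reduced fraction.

Minimum ratio for q: (35/9)/(23/27) = 105/23.
z changes by −(z-row coeff of q)·ratio = −(-26/3)·(105/23) = 910/23.
New z = 25 + (910/23) = 1485/23.

1485/23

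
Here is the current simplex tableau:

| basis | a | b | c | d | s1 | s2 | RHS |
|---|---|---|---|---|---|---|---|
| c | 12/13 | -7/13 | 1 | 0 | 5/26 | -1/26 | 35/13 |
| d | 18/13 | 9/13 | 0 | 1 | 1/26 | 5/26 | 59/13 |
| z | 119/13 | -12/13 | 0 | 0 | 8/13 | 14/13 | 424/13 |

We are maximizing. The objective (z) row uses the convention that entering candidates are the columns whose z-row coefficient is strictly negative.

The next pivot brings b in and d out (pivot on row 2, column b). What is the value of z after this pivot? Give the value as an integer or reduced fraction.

116/3

Minimum ratio for b: (59/13)/(9/13) = 59/9.
z changes by −(z-row coeff of b)·ratio = −(-12/13)·(59/9) = 236/39.
New z = 424/13 + (236/39) = 116/3.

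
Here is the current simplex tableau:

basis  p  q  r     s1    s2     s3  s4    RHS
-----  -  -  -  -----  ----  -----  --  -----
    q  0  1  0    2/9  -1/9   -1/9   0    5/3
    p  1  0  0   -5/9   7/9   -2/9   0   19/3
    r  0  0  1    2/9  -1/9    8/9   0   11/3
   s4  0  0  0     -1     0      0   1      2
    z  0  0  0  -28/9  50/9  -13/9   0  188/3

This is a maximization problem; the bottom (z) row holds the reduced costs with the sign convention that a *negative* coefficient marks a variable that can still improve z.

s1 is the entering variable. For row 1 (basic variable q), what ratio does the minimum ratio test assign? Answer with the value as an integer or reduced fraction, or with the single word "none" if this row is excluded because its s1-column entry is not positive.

15/2

Ratio = RHS / (s1 entry) = (5/3) / (2/9) = 15/2.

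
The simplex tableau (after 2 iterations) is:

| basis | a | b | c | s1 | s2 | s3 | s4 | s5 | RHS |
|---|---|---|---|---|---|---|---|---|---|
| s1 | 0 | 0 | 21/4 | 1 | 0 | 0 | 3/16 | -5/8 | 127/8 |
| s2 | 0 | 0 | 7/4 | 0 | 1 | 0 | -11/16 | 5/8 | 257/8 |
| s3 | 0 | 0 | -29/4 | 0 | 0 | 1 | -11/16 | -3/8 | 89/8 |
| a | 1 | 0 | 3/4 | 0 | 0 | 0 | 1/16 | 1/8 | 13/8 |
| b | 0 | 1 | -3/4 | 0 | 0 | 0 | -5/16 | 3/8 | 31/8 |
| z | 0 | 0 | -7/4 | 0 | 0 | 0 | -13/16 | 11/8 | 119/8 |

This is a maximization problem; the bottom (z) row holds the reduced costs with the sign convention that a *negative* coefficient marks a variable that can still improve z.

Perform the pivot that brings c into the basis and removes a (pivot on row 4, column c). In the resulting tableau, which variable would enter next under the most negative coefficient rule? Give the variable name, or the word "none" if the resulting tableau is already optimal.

Pivot element 3/4. New z-row = old z-row − (-7/4)·(row 4/(3/4)).
Updated z-row coefficients: a: 7/3, b: 0, c: 0, s1: 0, s2: 0, s3: 0, s4: -2/3, s5: 5/3.
The most negative is -2/3 in column s4, so s4 would enter next.

s4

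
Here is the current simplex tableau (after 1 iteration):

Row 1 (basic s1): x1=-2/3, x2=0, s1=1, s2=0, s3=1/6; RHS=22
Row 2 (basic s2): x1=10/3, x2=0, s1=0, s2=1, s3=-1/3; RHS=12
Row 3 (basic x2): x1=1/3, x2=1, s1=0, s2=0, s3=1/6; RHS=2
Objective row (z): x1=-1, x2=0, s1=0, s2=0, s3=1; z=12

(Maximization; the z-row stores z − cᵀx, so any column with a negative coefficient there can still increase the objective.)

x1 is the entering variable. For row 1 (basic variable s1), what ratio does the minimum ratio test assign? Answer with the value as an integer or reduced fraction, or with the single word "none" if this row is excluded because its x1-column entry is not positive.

none

The x1 entry in row 1 is -2/3 ≤ 0, so this row gives no ratio.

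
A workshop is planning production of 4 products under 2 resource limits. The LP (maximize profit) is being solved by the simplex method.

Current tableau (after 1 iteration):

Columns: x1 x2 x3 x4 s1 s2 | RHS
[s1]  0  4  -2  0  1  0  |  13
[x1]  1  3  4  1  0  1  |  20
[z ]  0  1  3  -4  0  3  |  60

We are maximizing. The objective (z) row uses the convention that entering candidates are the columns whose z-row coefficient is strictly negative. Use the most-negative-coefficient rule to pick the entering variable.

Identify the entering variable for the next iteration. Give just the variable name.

x4

Objective-row coefficients: x1: 0, x2: 1, x3: 3, x4: -4, s1: 0, s2: 3.
The most negative is -4 in column x4, so x4 enters.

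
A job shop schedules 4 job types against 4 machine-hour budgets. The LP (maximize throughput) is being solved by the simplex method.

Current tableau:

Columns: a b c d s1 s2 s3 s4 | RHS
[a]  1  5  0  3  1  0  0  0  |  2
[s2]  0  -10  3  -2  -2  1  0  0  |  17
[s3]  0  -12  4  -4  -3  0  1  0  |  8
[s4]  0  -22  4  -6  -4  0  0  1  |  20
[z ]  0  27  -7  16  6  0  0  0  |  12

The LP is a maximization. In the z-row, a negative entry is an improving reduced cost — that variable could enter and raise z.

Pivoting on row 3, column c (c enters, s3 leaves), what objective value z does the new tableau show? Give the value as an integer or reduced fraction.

Minimum ratio for c: 8/4 = 2.
z changes by −(z-row coeff of c)·ratio = −(-7)·2 = 14.
New z = 12 + 14 = 26.

26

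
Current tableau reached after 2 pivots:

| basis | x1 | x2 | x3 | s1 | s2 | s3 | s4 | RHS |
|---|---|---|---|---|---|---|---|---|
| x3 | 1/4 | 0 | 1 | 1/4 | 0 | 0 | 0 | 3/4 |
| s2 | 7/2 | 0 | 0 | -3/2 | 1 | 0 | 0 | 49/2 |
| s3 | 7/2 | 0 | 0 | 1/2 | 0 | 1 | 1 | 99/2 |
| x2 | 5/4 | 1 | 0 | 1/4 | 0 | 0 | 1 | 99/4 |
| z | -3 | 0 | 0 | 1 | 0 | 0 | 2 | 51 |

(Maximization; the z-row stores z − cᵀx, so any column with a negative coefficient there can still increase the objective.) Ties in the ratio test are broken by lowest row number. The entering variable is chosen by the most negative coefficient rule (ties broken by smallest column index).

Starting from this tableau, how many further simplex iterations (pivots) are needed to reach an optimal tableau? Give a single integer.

1

pivot: x1 in, x3 out → z = 60
No improving column remains; optimal.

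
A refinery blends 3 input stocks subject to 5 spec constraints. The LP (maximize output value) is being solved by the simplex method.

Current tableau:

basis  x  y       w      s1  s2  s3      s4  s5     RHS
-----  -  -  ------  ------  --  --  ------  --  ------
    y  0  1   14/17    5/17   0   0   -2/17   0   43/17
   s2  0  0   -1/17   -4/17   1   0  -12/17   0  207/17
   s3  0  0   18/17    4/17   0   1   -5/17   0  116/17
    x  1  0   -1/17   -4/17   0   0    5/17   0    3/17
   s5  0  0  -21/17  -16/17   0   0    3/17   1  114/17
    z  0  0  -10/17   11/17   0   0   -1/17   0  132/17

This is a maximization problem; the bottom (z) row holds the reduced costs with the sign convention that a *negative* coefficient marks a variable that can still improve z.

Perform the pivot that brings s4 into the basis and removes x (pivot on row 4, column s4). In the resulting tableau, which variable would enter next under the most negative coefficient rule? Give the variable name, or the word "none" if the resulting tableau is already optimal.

Pivot element 5/17. New z-row = old z-row − (-1/17)·(row 4/(5/17)).
Updated z-row coefficients: x: 1/5, y: 0, w: -3/5, s1: 3/5, s2: 0, s3: 0, s4: 0, s5: 0.
The most negative is -3/5 in column w, so w would enter next.

w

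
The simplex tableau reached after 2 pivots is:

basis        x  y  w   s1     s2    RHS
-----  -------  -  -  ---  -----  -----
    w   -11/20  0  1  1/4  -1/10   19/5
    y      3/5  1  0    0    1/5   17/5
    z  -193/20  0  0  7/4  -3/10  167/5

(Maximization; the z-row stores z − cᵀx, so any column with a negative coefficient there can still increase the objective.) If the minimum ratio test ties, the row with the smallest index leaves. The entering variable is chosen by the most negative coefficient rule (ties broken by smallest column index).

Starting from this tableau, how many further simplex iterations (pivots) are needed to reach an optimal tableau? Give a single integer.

pivot: x in, y out → z = 1057/12
No improving column remains; optimal.

1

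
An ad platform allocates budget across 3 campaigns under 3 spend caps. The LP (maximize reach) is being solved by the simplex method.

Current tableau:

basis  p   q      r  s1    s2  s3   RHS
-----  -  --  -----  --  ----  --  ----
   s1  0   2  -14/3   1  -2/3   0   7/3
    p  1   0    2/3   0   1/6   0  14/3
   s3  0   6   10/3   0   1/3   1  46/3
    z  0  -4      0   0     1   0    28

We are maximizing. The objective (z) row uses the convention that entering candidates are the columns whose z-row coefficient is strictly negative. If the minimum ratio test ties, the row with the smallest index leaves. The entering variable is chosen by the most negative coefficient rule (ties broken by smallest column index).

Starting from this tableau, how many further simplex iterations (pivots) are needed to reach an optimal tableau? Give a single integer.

pivot: q in, s1 out → z = 98/3
pivot: r in, s3 out → z = 483/13
No improving column remains; optimal.

2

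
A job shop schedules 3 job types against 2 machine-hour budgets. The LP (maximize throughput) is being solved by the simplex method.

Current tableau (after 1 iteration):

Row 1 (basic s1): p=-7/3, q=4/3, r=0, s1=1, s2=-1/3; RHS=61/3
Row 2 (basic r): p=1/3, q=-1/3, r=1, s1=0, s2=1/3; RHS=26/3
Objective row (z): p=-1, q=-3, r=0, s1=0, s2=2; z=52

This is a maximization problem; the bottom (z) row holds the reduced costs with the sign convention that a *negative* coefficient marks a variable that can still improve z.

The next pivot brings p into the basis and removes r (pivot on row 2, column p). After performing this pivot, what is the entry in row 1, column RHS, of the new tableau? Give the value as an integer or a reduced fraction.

Pivot element is row 2, column p: 1/3.
Normalize row 2: new (row 2, RHS) = (26/3)/(1/3) = 26.
row 1 ← row 1 − (-7/3)·(new row 2): 61/3 − (-7/3)·26 = 81.

81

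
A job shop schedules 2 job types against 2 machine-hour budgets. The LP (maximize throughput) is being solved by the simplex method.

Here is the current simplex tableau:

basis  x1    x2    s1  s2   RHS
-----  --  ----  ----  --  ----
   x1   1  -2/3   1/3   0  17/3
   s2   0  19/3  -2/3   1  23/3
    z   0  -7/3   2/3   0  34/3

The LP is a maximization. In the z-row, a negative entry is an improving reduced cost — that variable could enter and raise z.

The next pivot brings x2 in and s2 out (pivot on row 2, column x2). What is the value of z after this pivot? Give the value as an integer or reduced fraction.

Minimum ratio for x2: (23/3)/(19/3) = 23/19.
z changes by −(z-row coeff of x2)·ratio = −(-7/3)·(23/19) = 161/57.
New z = 34/3 + (161/57) = 269/19.

269/19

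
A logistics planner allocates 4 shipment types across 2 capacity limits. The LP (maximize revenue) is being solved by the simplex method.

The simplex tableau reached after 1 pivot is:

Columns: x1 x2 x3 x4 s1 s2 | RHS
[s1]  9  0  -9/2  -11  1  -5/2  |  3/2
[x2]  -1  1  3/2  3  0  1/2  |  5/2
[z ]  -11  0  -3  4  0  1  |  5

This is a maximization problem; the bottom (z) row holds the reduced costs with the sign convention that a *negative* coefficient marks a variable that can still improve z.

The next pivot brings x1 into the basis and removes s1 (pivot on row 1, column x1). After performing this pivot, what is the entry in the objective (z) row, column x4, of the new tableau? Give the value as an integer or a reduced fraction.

-85/9

Pivot element is row 1, column x1: 9.
Normalize row 1: new (row 1, x4) = (-11)/9 = -11/9.
z-row ← z-row − (-11)·(new row 1): 4 − (-11)·(-11/9) = -85/9.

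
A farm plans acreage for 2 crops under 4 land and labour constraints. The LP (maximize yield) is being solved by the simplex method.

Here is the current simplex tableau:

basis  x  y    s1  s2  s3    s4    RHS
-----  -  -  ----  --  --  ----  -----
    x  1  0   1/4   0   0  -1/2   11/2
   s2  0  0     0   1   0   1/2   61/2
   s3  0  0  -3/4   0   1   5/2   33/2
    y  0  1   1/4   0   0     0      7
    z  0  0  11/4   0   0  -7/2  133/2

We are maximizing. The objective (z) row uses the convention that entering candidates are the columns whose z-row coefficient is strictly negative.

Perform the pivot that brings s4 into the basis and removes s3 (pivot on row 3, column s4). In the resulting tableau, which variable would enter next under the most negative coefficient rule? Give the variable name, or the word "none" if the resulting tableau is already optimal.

Pivot element 5/2. New z-row = old z-row − (-7/2)·(row 3/(5/2)).
Updated z-row coefficients: x: 0, y: 0, s1: 17/10, s2: 0, s3: 7/5, s4: 0.
No coefficient is strictly negative; the tableau after this pivot is optimal.

none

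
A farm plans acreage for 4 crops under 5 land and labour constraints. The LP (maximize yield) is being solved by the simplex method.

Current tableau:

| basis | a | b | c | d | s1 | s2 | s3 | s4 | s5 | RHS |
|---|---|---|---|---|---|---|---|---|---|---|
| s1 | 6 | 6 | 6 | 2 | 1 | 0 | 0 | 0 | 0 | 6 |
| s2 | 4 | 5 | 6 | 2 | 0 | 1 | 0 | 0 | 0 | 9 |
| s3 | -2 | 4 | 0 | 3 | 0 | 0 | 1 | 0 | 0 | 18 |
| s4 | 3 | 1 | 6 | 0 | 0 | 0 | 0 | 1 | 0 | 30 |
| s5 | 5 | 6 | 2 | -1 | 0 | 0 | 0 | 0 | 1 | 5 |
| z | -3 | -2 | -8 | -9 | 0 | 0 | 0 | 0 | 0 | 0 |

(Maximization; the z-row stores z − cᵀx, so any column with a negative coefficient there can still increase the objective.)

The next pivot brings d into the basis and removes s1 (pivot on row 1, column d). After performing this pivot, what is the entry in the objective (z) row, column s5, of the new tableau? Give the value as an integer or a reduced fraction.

Pivot element is row 1, column d: 2.
Normalize row 1: new (row 1, s5) = 0/2 = 0.
z-row ← z-row − (-9)·(new row 1): 0 − (-9)·0 = 0.

0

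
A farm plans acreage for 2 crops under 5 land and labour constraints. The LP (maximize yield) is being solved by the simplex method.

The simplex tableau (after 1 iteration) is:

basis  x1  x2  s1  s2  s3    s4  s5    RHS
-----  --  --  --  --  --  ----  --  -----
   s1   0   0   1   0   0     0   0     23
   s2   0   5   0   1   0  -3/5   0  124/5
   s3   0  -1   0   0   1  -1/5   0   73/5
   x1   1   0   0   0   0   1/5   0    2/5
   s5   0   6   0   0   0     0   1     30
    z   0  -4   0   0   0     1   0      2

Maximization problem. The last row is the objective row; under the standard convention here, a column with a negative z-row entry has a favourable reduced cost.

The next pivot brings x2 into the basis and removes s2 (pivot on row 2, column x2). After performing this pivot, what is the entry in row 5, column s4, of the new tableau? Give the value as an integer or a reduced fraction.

Pivot element is row 2, column x2: 5.
Normalize row 2: new (row 2, s4) = (-3/5)/5 = -3/25.
row 5 ← row 5 − 6·(new row 2): 0 − 6·(-3/25) = 18/25.

18/25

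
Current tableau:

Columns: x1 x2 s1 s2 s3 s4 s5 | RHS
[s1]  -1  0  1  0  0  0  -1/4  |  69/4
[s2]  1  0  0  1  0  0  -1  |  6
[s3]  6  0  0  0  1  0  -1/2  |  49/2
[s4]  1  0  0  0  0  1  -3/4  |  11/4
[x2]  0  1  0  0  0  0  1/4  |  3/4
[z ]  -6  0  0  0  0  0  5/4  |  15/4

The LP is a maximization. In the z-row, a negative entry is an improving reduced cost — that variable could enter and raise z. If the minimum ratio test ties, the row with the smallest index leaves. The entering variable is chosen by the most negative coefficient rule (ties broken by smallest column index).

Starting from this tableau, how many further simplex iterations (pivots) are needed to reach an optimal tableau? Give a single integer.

pivot: x1 in, s4 out → z = 81/4
pivot: s5 in, s3 out → z = 107/4
No improving column remains; optimal.

2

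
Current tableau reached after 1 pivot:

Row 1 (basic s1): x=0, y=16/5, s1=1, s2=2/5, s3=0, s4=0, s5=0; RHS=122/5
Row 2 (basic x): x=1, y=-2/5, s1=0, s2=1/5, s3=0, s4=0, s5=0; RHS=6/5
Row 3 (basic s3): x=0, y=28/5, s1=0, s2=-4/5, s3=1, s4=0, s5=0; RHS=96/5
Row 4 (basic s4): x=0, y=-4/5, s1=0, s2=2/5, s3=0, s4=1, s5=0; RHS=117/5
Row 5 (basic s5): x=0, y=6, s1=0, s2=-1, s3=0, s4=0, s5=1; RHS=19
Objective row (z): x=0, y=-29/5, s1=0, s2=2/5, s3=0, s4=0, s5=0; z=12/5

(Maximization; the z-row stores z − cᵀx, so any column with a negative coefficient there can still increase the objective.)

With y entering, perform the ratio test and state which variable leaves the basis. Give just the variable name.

Ratios: row 1 (s1): (122/5)/(16/5) = 61/8; row 2 (x): entry -2/5 ≤ 0, skip; row 3 (s3): (96/5)/(28/5) = 24/7; row 4 (s4): entry -4/5 ≤ 0, skip; row 5 (s5): 19/6 = 19/6.
Minimum ratio 19/6 is in the s5 row, so s5 leaves.

s5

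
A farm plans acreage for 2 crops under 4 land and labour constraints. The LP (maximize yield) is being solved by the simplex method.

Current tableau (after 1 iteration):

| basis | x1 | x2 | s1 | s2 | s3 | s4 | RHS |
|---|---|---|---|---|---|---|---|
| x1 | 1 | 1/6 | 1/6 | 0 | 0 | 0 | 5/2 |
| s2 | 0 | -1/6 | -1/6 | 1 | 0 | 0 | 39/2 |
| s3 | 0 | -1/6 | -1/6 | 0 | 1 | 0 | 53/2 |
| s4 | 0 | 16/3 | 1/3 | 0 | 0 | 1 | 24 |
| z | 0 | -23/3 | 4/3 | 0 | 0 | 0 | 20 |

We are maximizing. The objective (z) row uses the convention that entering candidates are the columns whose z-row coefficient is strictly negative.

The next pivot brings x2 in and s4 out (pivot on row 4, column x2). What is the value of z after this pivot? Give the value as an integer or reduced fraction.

109/2

Minimum ratio for x2: 24/(16/3) = 9/2.
z changes by −(z-row coeff of x2)·ratio = −(-23/3)·(9/2) = 69/2.
New z = 20 + (69/2) = 109/2.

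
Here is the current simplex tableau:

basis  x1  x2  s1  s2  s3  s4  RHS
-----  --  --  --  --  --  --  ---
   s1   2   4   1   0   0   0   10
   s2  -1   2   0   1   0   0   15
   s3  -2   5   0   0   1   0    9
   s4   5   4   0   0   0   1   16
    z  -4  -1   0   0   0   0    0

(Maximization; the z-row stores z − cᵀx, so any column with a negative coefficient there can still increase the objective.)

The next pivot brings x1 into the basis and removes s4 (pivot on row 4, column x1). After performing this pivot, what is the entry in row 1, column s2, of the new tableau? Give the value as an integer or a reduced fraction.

0

Pivot element is row 4, column x1: 5.
Normalize row 4: new (row 4, s2) = 0/5 = 0.
row 1 ← row 1 − 2·(new row 4): 0 − 2·0 = 0.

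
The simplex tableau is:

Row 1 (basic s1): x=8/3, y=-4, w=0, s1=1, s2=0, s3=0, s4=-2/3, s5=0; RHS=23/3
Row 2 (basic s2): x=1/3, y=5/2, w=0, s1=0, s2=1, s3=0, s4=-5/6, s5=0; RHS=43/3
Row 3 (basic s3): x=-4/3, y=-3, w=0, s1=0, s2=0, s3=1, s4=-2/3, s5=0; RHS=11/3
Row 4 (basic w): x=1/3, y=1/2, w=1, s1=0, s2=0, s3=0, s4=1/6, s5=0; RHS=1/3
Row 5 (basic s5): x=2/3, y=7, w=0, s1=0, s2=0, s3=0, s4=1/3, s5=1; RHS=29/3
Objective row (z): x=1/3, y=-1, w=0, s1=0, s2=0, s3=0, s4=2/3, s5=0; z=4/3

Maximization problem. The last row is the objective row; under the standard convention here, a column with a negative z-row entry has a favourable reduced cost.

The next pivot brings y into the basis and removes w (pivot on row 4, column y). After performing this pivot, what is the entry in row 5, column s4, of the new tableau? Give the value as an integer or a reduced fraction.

Pivot element is row 4, column y: 1/2.
Normalize row 4: new (row 4, s4) = (1/6)/(1/2) = 1/3.
row 5 ← row 5 − 7·(new row 4): 1/3 − 7·(1/3) = -2.

-2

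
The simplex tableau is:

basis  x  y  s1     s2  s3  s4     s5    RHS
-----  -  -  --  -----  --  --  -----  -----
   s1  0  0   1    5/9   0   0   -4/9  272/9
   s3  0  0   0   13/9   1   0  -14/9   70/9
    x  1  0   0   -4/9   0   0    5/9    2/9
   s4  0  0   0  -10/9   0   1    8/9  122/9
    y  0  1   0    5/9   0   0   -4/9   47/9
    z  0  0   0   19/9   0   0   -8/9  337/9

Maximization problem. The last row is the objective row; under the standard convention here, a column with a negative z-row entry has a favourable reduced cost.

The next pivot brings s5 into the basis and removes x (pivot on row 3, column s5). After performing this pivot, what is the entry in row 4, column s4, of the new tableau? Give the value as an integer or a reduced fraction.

1

Pivot element is row 3, column s5: 5/9.
Normalize row 3: new (row 3, s4) = 0/(5/9) = 0.
row 4 ← row 4 − (8/9)·(new row 3): 1 − (8/9)·0 = 1.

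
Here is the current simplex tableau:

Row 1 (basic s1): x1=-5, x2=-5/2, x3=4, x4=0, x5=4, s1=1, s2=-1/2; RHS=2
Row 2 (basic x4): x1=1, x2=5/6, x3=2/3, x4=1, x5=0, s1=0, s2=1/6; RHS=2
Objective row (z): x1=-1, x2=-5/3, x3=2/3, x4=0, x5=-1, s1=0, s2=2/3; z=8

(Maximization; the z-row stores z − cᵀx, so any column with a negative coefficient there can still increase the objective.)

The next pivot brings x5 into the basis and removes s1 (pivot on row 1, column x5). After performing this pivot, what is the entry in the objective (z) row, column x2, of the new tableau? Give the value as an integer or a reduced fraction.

-55/24

Pivot element is row 1, column x5: 4.
Normalize row 1: new (row 1, x2) = (-5/2)/4 = -5/8.
z-row ← z-row − (-1)·(new row 1): -5/3 − (-1)·(-5/8) = -55/24.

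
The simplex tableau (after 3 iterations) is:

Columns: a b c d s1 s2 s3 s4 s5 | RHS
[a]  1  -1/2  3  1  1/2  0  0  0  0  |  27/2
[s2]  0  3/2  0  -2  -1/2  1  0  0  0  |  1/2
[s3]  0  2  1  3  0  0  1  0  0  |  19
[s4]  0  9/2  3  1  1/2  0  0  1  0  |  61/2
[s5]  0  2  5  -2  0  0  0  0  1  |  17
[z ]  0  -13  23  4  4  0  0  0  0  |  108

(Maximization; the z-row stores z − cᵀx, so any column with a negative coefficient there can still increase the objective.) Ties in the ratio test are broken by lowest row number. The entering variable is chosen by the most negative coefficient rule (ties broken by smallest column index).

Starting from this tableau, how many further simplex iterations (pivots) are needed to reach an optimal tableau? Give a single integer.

2

pivot: b in, s2 out → z = 337/3
pivot: d in, s3 out → z = 2643/17
No improving column remains; optimal.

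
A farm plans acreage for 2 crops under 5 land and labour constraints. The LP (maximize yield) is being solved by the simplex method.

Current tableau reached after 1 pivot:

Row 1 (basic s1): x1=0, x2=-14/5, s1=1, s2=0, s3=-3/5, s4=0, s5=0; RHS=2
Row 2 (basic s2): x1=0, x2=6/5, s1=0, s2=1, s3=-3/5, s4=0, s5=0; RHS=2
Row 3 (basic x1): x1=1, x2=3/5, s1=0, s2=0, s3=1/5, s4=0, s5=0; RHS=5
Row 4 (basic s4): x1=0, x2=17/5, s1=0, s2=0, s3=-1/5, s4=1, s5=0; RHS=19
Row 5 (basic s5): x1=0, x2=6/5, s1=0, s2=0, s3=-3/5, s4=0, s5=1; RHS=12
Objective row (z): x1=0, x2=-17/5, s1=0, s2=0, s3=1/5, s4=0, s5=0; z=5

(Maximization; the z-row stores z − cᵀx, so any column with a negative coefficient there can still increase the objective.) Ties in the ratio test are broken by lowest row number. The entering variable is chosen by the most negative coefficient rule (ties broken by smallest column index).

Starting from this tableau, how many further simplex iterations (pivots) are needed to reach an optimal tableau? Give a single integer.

2

pivot: x2 in, s2 out → z = 32/3
pivot: s3 in, x1 out → z = 68/3
No improving column remains; optimal.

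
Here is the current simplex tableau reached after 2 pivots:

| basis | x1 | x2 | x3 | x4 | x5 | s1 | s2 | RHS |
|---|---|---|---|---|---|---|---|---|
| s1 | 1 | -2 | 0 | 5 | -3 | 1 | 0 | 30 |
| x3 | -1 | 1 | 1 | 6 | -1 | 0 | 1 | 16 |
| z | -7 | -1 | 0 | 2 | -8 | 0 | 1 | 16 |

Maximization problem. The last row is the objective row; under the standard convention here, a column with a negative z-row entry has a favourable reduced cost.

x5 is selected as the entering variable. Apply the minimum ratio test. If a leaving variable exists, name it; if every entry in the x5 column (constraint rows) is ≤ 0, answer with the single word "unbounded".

unbounded

x5-column entries: row 1: -3, row 2: -1. All ≤ 0, so x5 can increase without bound; the LP is unbounded in this direction.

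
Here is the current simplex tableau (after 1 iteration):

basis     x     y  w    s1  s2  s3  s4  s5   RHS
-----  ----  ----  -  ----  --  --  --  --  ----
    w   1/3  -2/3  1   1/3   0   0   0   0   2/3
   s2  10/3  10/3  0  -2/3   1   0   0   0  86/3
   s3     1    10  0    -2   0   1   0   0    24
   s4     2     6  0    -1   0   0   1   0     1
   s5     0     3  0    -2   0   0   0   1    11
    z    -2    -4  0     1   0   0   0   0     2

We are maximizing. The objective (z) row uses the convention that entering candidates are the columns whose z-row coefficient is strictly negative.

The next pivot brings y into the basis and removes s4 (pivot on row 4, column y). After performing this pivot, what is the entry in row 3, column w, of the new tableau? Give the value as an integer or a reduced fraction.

0

Pivot element is row 4, column y: 6.
Normalize row 4: new (row 4, w) = 0/6 = 0.
row 3 ← row 3 − 10·(new row 4): 0 − 10·0 = 0.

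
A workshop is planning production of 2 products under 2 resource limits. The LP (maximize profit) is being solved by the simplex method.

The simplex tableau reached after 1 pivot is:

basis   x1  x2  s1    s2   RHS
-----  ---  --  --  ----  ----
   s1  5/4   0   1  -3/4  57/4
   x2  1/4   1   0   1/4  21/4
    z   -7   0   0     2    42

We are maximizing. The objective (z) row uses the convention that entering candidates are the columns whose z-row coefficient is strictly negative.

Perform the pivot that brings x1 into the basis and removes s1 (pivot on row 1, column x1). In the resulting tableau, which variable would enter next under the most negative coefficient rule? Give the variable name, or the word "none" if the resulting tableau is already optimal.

Pivot element 5/4. New z-row = old z-row − (-7)·(row 1/(5/4)).
Updated z-row coefficients: x1: 0, x2: 0, s1: 28/5, s2: -11/5.
The most negative is -11/5 in column s2, so s2 would enter next.

s2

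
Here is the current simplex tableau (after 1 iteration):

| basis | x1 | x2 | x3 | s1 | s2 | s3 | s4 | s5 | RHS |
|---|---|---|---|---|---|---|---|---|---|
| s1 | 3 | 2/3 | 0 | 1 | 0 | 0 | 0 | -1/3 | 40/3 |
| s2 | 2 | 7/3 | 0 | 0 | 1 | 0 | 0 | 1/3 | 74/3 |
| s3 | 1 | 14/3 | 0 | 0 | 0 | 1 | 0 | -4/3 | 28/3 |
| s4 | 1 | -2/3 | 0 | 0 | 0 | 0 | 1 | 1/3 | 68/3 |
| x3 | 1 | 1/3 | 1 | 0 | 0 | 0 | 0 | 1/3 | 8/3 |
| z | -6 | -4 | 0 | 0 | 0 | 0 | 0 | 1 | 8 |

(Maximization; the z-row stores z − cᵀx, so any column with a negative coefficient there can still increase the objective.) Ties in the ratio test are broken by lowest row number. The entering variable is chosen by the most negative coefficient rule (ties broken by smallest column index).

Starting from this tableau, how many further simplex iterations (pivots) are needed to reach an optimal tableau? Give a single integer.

2

pivot: x1 in, x3 out → z = 24
pivot: x2 in, s3 out → z = 352/13
No improving column remains; optimal.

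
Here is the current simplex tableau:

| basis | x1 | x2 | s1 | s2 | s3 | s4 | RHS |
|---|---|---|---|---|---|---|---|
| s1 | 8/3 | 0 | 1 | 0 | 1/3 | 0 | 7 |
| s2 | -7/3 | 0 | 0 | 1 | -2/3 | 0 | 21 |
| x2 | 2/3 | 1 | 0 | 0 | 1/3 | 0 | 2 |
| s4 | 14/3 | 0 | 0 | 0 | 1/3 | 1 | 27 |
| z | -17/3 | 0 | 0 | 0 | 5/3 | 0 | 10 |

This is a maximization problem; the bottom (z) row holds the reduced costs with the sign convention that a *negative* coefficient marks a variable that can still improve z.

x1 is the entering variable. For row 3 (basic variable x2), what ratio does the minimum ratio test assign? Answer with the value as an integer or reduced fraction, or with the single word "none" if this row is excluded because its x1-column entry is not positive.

3

Ratio = RHS / (x1 entry) = 2 / (2/3) = 3.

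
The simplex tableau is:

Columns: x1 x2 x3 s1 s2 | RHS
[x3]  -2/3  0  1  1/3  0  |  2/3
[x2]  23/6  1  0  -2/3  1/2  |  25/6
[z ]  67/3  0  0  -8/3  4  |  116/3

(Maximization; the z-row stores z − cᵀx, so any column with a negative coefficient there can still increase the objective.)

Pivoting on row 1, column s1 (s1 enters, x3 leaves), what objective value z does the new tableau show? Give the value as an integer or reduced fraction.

Minimum ratio for s1: (2/3)/(1/3) = 2.
z changes by −(z-row coeff of s1)·ratio = −(-8/3)·2 = 16/3.
New z = 116/3 + (16/3) = 44.

44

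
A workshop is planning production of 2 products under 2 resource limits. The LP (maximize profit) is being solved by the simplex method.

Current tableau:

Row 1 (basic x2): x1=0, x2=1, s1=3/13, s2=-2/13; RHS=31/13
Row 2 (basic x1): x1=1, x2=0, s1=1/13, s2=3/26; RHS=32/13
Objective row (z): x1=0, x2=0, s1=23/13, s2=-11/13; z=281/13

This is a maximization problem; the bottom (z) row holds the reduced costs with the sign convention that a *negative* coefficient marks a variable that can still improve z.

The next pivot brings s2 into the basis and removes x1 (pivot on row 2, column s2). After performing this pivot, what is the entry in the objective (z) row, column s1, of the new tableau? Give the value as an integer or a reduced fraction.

7/3

Pivot element is row 2, column s2: 3/26.
Normalize row 2: new (row 2, s1) = (1/13)/(3/26) = 2/3.
z-row ← z-row − (-11/13)·(new row 2): 23/13 − (-11/13)·(2/3) = 7/3.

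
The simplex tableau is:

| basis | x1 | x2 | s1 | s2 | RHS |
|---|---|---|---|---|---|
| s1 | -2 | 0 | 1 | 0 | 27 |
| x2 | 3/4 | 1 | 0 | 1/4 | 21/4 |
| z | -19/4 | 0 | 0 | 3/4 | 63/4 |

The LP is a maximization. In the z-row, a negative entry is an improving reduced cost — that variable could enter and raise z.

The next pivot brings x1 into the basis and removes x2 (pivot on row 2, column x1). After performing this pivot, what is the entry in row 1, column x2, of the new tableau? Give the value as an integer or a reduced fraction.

Pivot element is row 2, column x1: 3/4.
Normalize row 2: new (row 2, x2) = 1/(3/4) = 4/3.
row 1 ← row 1 − (-2)·(new row 2): 0 − (-2)·(4/3) = 8/3.

8/3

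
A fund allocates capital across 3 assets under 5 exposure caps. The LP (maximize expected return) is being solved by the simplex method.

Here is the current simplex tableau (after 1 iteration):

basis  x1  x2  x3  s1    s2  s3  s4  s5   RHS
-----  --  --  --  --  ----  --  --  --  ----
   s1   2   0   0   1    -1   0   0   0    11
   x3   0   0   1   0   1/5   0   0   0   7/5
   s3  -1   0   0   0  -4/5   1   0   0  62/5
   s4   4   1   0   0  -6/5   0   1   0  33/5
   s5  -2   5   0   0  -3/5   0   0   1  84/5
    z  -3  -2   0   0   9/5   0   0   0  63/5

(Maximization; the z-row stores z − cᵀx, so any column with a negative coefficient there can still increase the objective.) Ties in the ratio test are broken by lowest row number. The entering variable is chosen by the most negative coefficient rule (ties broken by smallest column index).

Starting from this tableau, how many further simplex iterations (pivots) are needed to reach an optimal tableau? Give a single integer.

pivot: x1 in, s4 out → z = 351/20
pivot: x2 in, s5 out → z = 2433/110
No improving column remains; optimal.

2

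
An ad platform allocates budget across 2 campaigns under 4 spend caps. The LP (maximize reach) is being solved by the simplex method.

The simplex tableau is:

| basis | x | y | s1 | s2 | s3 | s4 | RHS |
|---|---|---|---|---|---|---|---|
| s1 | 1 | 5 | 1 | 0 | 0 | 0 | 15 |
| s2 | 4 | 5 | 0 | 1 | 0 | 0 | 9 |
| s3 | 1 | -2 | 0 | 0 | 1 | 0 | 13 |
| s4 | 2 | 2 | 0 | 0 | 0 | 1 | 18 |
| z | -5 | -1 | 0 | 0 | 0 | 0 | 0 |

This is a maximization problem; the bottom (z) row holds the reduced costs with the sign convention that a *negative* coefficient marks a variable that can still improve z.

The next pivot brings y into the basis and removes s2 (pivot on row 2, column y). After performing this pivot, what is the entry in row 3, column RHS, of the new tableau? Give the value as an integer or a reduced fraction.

Pivot element is row 2, column y: 5.
Normalize row 2: new (row 2, RHS) = 9/5 = 9/5.
row 3 ← row 3 − (-2)·(new row 2): 13 − (-2)·(9/5) = 83/5.

83/5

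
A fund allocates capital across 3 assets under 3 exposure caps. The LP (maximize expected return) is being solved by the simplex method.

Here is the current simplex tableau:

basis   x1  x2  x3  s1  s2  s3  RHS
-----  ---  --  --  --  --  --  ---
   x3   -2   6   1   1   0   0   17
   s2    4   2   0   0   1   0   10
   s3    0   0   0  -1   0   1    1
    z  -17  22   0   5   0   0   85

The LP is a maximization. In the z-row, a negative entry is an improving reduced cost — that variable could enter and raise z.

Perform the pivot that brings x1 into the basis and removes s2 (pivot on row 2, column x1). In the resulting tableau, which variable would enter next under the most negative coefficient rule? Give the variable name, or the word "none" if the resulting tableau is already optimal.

Pivot element 4. New z-row = old z-row − (-17)·(row 2/4).
Updated z-row coefficients: x1: 0, x2: 61/2, x3: 0, s1: 5, s2: 17/4, s3: 0.
No coefficient is strictly negative; the tableau after this pivot is optimal.

none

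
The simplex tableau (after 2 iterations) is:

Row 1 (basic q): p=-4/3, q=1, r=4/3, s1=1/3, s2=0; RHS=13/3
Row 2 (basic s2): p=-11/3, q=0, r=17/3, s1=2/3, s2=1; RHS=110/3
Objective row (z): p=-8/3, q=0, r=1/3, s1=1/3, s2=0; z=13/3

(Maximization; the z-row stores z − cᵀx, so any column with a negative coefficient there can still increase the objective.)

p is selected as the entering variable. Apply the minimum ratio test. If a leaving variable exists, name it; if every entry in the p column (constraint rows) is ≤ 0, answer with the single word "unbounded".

unbounded

p-column entries: row 1: -4/3, row 2: -11/3. All ≤ 0, so p can increase without bound; the LP is unbounded in this direction.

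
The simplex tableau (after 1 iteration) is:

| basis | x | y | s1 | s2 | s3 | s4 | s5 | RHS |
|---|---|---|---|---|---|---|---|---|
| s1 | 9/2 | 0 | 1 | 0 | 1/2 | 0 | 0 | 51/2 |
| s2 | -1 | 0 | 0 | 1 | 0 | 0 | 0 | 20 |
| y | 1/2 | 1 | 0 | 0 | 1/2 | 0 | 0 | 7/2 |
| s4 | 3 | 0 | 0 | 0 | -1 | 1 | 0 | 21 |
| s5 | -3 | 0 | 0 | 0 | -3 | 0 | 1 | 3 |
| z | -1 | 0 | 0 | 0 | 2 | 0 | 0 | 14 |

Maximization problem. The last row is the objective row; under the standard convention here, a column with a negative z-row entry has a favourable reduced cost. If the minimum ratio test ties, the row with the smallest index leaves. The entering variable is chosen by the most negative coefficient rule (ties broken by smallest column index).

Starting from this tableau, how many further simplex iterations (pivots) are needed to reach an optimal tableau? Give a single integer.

1

pivot: x in, s1 out → z = 59/3
No improving column remains; optimal.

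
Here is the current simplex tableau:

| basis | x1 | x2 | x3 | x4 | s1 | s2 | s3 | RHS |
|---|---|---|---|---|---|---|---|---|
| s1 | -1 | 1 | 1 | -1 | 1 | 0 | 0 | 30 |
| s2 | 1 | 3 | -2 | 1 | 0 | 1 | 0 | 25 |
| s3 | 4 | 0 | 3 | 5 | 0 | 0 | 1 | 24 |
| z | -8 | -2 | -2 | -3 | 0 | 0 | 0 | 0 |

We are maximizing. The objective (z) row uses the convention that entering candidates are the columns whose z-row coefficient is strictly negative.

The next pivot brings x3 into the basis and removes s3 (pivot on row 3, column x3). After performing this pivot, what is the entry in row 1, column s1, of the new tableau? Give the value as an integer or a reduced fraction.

1

Pivot element is row 3, column x3: 3.
Normalize row 3: new (row 3, s1) = 0/3 = 0.
row 1 ← row 1 − 1·(new row 3): 1 − 1·0 = 1.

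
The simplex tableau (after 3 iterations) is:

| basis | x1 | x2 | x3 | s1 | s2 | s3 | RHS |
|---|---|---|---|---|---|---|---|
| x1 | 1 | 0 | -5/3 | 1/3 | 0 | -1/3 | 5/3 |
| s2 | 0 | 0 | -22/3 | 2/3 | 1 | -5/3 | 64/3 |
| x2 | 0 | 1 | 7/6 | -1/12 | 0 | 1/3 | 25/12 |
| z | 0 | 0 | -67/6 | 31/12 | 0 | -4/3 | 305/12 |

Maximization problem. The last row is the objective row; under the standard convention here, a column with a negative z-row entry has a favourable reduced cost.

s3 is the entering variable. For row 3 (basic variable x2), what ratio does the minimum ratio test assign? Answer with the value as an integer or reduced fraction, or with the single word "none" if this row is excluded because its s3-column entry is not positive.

Ratio = RHS / (s3 entry) = (25/12) / (1/3) = 25/4.

25/4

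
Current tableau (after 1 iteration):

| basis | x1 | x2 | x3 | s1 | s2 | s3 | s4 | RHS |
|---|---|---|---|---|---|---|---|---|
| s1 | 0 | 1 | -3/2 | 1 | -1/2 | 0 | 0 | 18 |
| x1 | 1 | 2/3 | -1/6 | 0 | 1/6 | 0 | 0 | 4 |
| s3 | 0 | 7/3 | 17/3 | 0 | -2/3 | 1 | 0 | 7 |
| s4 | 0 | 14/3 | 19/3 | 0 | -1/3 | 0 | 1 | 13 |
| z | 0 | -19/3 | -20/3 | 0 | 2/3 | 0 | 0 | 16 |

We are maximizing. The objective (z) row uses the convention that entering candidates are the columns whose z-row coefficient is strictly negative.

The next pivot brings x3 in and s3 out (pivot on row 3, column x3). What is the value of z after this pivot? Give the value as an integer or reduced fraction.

Minimum ratio for x3: 7/(17/3) = 21/17.
z changes by −(z-row coeff of x3)·ratio = −(-20/3)·(21/17) = 140/17.
New z = 16 + (140/17) = 412/17.

412/17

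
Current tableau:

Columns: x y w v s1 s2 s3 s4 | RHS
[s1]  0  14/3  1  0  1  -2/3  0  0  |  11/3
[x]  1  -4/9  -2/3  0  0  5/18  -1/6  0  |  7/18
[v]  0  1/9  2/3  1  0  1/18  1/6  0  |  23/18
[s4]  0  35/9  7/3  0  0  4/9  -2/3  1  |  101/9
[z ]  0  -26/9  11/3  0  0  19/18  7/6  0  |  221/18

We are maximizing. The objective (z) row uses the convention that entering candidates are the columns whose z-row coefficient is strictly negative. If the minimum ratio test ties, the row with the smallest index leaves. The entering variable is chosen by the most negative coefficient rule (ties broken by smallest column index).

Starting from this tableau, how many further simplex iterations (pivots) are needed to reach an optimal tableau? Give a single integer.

1

pivot: y in, s1 out → z = 611/42
No improving column remains; optimal.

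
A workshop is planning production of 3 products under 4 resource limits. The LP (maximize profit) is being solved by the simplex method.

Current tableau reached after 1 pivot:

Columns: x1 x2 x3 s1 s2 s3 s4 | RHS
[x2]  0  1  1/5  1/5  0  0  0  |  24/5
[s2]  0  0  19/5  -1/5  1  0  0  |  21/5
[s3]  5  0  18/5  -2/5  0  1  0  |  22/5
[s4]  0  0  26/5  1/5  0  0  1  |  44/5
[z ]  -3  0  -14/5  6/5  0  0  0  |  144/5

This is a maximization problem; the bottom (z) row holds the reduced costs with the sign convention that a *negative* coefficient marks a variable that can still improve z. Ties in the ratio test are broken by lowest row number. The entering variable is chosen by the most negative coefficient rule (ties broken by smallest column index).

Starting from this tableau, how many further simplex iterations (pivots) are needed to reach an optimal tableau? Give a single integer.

pivot: x1 in, s3 out → z = 786/25
pivot: x3 in, s2 out → z = 3054/95
No improving column remains; optimal.

2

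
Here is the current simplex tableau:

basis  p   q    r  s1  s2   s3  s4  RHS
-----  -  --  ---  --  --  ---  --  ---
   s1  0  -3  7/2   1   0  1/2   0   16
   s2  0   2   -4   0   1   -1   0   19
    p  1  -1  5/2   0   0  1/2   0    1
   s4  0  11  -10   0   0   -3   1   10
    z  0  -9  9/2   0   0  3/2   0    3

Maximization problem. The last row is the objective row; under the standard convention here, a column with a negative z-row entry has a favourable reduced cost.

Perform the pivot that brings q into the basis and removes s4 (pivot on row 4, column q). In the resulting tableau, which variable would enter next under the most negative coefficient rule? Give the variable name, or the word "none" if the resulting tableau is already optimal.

r

Pivot element 11. New z-row = old z-row − (-9)·(row 4/11).
Updated z-row coefficients: p: 0, q: 0, r: -81/22, s1: 0, s2: 0, s3: -21/22, s4: 9/11.
The most negative is -81/22 in column r, so r would enter next.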